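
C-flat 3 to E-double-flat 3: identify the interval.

m3

C to E spans three letter names (C-D-E), so the interval is some kind of third.
Cb3 to Ebb3 is 3 semitones, a half step short of the major third (4), so this is minor.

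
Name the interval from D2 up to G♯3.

D to G spans four letter names (D-E-F-G), plus an octave: an eleventh.
A perfect eleventh would be 17 semitones; D2 to G#3 is 18, one semitone wider, so the interval is augmented.
(Equivalently, a compound augmented fourth: an augmented fourth plus an octave.)

augmented eleventh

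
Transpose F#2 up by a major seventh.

E#3

Seven letter names up from F: E.
Moving 11 semitones up from F#2 (the size of a major seventh) reaches E#3.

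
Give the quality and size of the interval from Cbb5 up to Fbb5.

C to F spans four letter names (C-D-E-F) — that makes it a fourth of some quality.
Counting semitones, Cbb5→Fbb5 is 5, which is the perfect fourth.

perfect fourth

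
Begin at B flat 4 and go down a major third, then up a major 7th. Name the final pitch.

Bb4 down a major third → Gb4 (4 semitones).
Up a major seventh from Gb4: F5 (11 semitones up).

F 5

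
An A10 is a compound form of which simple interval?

Each octave removed subtracts seven from the number: 10 − 7 = 3.
That makes an augmented tenth a compound augmented third — an octave plus an augmented third.

A3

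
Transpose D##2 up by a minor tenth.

F##3

Counting three letter names plus an octave up from D lands on F.
A minor tenth spans 15 semitones, so from D##2 the target pitch is F##3.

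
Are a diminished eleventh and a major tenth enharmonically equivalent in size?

A diminished eleventh = 16 semitones = a major tenth; enharmonically equal.

Yes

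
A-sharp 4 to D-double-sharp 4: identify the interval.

diminished 5th

Descending from A#4 to D##4 is the same interval as ascending D##4 to A#4.
D to A spans five letter names (D-E-F-G-A), so the interval is some kind of fifth.
D##4 to A#4 spans 6 semitones — one semitone narrower than the perfect fifth (7) — giving a diminished fifth.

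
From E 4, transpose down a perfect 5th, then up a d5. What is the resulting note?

A perfect fifth down from E4 is A3.
A diminished fifth up from A3 is Eb4.

E flat 4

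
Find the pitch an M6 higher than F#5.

D#6

Counting six letter names up from F lands on D.
A major sixth is 9 semitones; 9 semitones up from F#5 gives D#6.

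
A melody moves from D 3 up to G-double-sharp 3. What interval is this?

D to G spans four letter names (D-E-F-G) — that makes it a fourth of some quality.
A perfect fourth would be 5 semitones; D3 to G##3 is 7, two semitones wider, so the interval is doubly augmented.

doubly augmented fourth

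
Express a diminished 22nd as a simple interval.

d8

Subtracting seven from the interval number removes an octave: 22 − 14 = 8.
Quality carries through unchanged, so the simple form is a diminished octave.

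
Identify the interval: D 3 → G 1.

perfect twelfth

Descending from D3 to G1 is the same interval as ascending G1 to D3.
G to D spans five letter names (G-A-B-C-D), plus an octave — that makes it a twelfth of some quality.
G1 to D3 is 19 semitones, matching the perfect twelfth exactly, so the quality is perfect.
(Equivalently, a compound perfect fifth: a perfect fifth plus an octave.)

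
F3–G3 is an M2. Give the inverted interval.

Inverted interval numbers add to nine, so a second pairs with a seventh (2 + 7 = 9).
And major becomes minor under inversion, so we get a minor seventh.

minor seventh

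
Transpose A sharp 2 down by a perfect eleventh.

Counting four letter names plus an octave down from A lands on E.
Moving 17 semitones down from A#2 (the size of a perfect eleventh) reaches E#1.

E sharp 1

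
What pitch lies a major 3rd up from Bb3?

D4

The third takes the letter from B up to D.
A major third spans 4 semitones, so from Bb3 the target pitch is D4.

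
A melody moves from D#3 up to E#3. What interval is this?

major second

D to E spans two letter names (D-E) — that makes it a second of some quality.
Counting semitones, D#3→E#3 is 2, which is the major second.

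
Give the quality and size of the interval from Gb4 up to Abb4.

G to A spans two letter names (G-A) — that makes it a second of some quality.
Gb4 to Abb4 is 1 semitone, a half step short of the major second (2), so this is minor.

minor second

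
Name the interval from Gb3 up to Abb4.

G to A spans two letter names (G-A), plus an octave: a ninth.
Gb3 to Abb4 is 13 semitones, a half step short of the major ninth (14), so this is minor.
(Equivalently, a compound minor second: a minor second plus an octave.)

minor ninth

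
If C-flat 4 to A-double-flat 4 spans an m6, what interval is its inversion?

The rule of nine gives the new number: 9 − 6 = 3, so a sixth becomes a third.
Quality inverts too: minor becomes major. That makes the inversion a major third.

M3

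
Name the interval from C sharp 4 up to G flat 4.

C to G spans five letter names (C-D-E-F-G), so the interval is some kind of fifth.
The perfect fifth is 7 semitones; here we have 5, two semitones narrower: doubly diminished.

doubly diminished 5th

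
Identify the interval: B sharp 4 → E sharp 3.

perfect 12th

Descending from B#4 to E#3 is the same interval as ascending E#3 to B#4.
E to B spans five letter names (E-F-G-A-B), plus an octave — that makes it a twelfth of some quality.
Counting semitones, E#3→B#4 is 19, which is the perfect twelfth.
(Equivalently, a compound perfect fifth: a perfect fifth plus an octave.)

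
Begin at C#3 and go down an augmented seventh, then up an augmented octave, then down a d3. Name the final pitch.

B#2

Down an augmented seventh from C#3: Db2 (12 semitones down).
An augmented octave up from Db2 is D3.
D3 down a diminished third → B#2 (2 semitones).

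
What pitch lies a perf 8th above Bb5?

An octave keeps the letter name B, an octave up from B.
Moving 12 semitones up from Bb5 (the size of a perfect octave) reaches Bb6.

Bb6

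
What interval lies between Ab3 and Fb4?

m6

A to F spans six letter names (A-B-C-D-E-F): a sixth.
Ab3 to Fb4 is 8 semitones, a half step short of the major sixth (9), so this is minor.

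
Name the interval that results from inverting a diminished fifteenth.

augmented 1st

First reduce the compound diminished fifteenth to its simple form, a diminished octave.
Inverted interval numbers add to nine, so an octave pairs with a unison (8 + 1 = 9).
The quality also flips — diminished becomes augmented — giving an augmented unison.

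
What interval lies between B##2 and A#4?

d14

B to A spans seven letter names (B-C-D-E-F-G-A), plus an octave, so the interval is some kind of fourteenth.
A major fourteenth would be 23 semitones; B##2 to A#4 is 21, two semitones narrower, so the interval is diminished.
(Equivalently, a compound diminished seventh: a diminished seventh plus an octave.)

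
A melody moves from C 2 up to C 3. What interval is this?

P8

C to C is the same letter name, plus an octave, so the interval is some kind of octave.
The perfect octave spans 12 semitones, and C2 to C3 is exactly 12 semitones — so this is a perfect octave.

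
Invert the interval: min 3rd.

Inverted interval numbers add to nine, so a third pairs with a sixth (3 + 6 = 9).
And minor becomes major under inversion, so we get a major sixth.

major sixth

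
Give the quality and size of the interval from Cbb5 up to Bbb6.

C to B spans seven letter names (C-D-E-F-G-A-B), plus an octave, so the interval is some kind of fourteenth.
Cbb5 to Bbb6 is 23 semitones, matching the major fourteenth exactly, so the quality is major.
(Equivalently, a compound major seventh: a major seventh plus an octave.)

M14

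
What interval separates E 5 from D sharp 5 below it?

minor second

Descending from E5 to D#5 is the same interval as ascending D#5 to E5.
D to E spans two letter names (D-E) — that makes it a second of some quality.
D#5 to E5 is 1 semitone, a half step short of the major second (2), so this is minor.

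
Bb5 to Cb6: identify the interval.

minor second

B to C spans two letter names (B-C): a second.
Bb5 to Cb6 is 1 semitone, a half step short of the major second (2), so this is minor.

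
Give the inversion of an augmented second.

diminished 7th

Inverted interval numbers add to nine, so a second pairs with a seventh (2 + 7 = 9).
The quality also flips — augmented becomes diminished — giving a diminished seventh.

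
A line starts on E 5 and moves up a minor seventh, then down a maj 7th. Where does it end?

E flat 5

E5 up a minor seventh → D6 (10 semitones).
A major seventh down from D6 is Eb5.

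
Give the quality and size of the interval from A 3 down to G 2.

M9

Descending from A3 to G2 is the same interval as ascending G2 to A3.
G to A spans two letter names (G-A), plus an octave, so the interval is some kind of ninth.
Counting semitones, G2→A3 is 14, which is the major ninth.
(Equivalently, a compound major second: a major second plus an octave.)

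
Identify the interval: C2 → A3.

M13

C to A spans six letter names (C-D-E-F-G-A), plus an octave — that makes it a thirteenth of some quality.
Counting semitones, C2→A3 is 21, which is the major thirteenth.
(Equivalently, a compound major sixth: a major sixth plus an octave.)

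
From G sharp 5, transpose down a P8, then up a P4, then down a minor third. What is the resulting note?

Down a perfect octave from G#5: G#4 (12 semitones down).
A perfect fourth up from G#4 is C#5.
Down a minor third from C#5: A#4 (3 semitones down).

A sharp 4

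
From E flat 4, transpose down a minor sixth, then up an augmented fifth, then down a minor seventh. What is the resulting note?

E sharp 3

A minor sixth down from Eb4 is G3.
G3 up an augmented fifth → D#4 (8 semitones).
A minor seventh down from D#4 is E#3.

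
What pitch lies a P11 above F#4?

Counting four letter names plus an octave up from F lands on B.
Moving 17 semitones up from F#4 (the size of a perfect eleventh) reaches B5.

B5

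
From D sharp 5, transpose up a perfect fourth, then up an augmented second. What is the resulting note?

Up a perfect fourth from D#5: G#5 (5 semitones up).
An augmented second up from G#5 is A##5.

A double-sharp 5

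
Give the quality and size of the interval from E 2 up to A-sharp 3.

E to A spans four letter names (E-F-G-A), plus an octave: an eleventh.
The perfect eleventh is 17 semitones; here we have 18, one semitone wider: augmented.
(Equivalently, a compound augmented fourth: an augmented fourth plus an octave.)

augmented eleventh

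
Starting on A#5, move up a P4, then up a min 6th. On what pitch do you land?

B6

A perfect fourth up from A#5 is D#6.
A minor sixth up from D#6 is B6.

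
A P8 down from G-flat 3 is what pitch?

G-flat 2

For an octave the letter name doesn't change: still G, an octave down.
A perfect octave spans 12 semitones, so from Gb3 the target pitch is Gb2.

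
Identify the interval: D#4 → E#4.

D to E spans two letter names (D-E), so the interval is some kind of second.
D#4 to E#4 is 2 semitones, matching the major second exactly, so the quality is major.

major second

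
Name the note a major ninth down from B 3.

A 2

The ninth's letter: B down two letter names plus an octave → A.
A major ninth is 14 semitones; 14 semitones down from B3 gives A2.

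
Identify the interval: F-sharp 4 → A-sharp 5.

F to A spans three letter names (F-G-A), plus an octave: a tenth.
F#4 to A#5 is 16 semitones, matching the major tenth exactly, so the quality is major.
(Equivalently, a compound major third: a major third plus an octave.)

major tenth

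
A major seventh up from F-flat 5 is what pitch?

E-flat 6

The seventh takes the letter from F up to E.
A major seventh is 11 semitones; 11 semitones up from Fb5 gives Eb6.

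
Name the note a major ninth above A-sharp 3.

B-sharp 4

Counting two letter names plus an octave up from A lands on B.
A major ninth is 14 semitones; 14 semitones up from A#3 gives B#4.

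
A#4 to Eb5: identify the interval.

A to E spans five letter names (A-B-C-D-E), so the interval is some kind of fifth.
The perfect fifth is 7 semitones; here we have 5, two semitones narrower: doubly diminished.

doubly diminished fifth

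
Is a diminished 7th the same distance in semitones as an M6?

Yes

A diminished seventh spans 9 semitones, and a major sixth also spans 9 semitones — they're enharmonic.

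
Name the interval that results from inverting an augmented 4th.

diminished fifth

Inverted interval numbers add to nine, so a fourth pairs with a fifth (4 + 5 = 9).
Quality inverts too: augmented becomes diminished. That makes the inversion a diminished fifth.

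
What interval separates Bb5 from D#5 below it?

Descending from Bb5 to D#5 is the same interval as ascending D#5 to Bb5.
D to B spans six letter names (D-E-F-G-A-B) — that makes it a sixth of some quality.
The major sixth is 9 semitones; here we have 7, two semitones narrower: diminished.

diminished sixth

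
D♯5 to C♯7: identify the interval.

D to C spans seven letter names (D-E-F-G-A-B-C), plus an octave — that makes it a fourteenth of some quality.
A major fourteenth would be 23 semitones, but D#5 to C#7 is 22 — one semitone narrower, making it a minor fourteenth.
(Equivalently, a compound minor seventh: a minor seventh plus an octave.)

minor fourteenth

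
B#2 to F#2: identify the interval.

Descending from B#2 to F#2 is the same interval as ascending F#2 to B#2.
F to B spans four letter names (F-G-A-B) — that makes it a fourth of some quality.
The perfect fourth is 5 semitones; here we have 6, one semitone wider: augmented.

augmented 4th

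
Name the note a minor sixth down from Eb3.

The sixth takes the letter from E down to G.
A minor sixth spans 8 semitones, so from Eb3 the target pitch is G2.

G2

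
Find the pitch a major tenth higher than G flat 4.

B flat 5

Counting three letter names plus an octave up from G lands on B.
Moving 16 semitones up from Gb4 (the size of a major tenth) reaches Bb5.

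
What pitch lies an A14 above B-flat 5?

The fourteenth's letter: B up seven letter names plus an octave → A.
An augmented fourteenth is 24 semitones; 24 semitones up from Bb5 gives A#7.

A-sharp 7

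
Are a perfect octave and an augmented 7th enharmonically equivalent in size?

A perfect octave spans 12 semitones, and an augmented seventh also spans 12 semitones — they're enharmonic.

Yes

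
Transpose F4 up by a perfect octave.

An octave keeps the letter name F, an octave up from F.
Moving 12 semitones up from F4 (the size of a perfect octave) reaches F5.

F5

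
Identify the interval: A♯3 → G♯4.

m7

A to G spans seven letter names (A-B-C-D-E-F-G), so the interval is some kind of seventh.
A#3 to G#4 is 10 semitones, a half step short of the major seventh (11), so this is minor.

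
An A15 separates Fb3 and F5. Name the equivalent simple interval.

augmented octave

Take out an octave (7 from the number): 15 − 7 = 8.
That makes an augmented fifteenth a compound augmented octave — an octave plus an augmented octave.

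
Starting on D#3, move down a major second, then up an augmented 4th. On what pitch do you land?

F##3

A major second down from D#3 is C#3.
C#3 up an augmented fourth → F##3 (6 semitones).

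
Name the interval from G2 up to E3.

G to E spans six letter names (G-A-B-C-D-E): a sixth.
The major sixth spans 9 semitones, and G2 to E3 is exactly 9 semitones — so this is a major sixth.

M6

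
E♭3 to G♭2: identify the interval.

Descending from Eb3 to Gb2 is the same interval as ascending Gb2 to Eb3.
G to E spans six letter names (G-A-B-C-D-E), so the interval is some kind of sixth.
Counting semitones, Gb2→Eb3 is 9, which is the major sixth.

major 6th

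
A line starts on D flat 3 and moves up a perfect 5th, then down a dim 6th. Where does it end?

A perfect fifth up from Db3 is Ab3.
Down a diminished sixth from Ab3: C#3 (7 semitones down).

C sharp 3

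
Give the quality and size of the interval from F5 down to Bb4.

Descending from F5 to Bb4 is the same interval as ascending Bb4 to F5.
B to F spans five letter names (B-C-D-E-F): a fifth.
Counting semitones, Bb4→F5 is 7, which is the perfect fifth.

perfect 5th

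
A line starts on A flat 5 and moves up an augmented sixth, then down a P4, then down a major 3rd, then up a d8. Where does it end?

A flat 6

Up an augmented sixth from Ab5: F#6 (10 semitones up).
A perfect fourth down from F#6 is C#6.
A major third down from C#6 is A5.
Up a diminished octave from A5: Ab6 (11 semitones up).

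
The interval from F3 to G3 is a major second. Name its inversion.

Interval numbers invert to sum to nine: 2 + 7 = 9, so a second inverts to a seventh.
Quality inverts too: major becomes minor. That makes the inversion a minor seventh.

minor seventh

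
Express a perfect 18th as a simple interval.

Subtracting seven from the interval number removes an octave: 18 − 14 = 4.
Quality carries through unchanged, so the simple form is a perfect fourth.

P4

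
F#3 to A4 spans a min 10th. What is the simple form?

Take out an octave (7 from the number): 10 − 7 = 3.
Quality carries through unchanged, so the simple form is a minor third.

m3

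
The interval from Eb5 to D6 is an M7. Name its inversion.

The rule of nine gives the new number: 9 − 7 = 2, so a seventh becomes a second.
Quality inverts too: major becomes minor. That makes the inversion a minor second.

minor second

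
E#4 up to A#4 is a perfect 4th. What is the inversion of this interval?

P5

The rule of nine gives the new number: 9 − 4 = 5, so a fourth becomes a fifth.
And perfect stays perfect under inversion, so we get a perfect fifth.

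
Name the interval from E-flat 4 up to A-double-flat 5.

diminished 11th

E to A spans four letter names (E-F-G-A), plus an octave: an eleventh.
A perfect eleventh would be 17 semitones; Eb4 to Abb5 is 16, one semitone narrower, so the interval is diminished.
(Equivalently, a compound diminished fourth: a diminished fourth plus an octave.)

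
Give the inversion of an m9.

major 7th

First reduce the compound minor ninth to its simple form, a minor second.
The rule of nine gives the new number: 9 − 2 = 7, so a second becomes a seventh.
The quality also flips — minor becomes major — giving a major seventh.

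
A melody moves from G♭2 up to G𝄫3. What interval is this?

d8

G to G is the same letter name, plus an octave: an octave.
Gb2 to Gbb3 spans 11 semitones — one semitone narrower than the perfect octave (12) — giving a diminished octave.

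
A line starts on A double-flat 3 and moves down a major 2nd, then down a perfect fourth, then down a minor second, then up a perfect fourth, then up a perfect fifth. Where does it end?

C flat 4

Down a major second from Abb3: Gbb3 (2 semitones down).
A perfect fourth down from Gbb3 is Dbb3.
A minor second down from Dbb3 is Cb3.
A perfect fourth up from Cb3 is Fb3.
Fb3 up a perfect fifth → Cb4 (7 semitones).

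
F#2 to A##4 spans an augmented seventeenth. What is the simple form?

Each octave removed subtracts seven from the number: 17 − 14 = 3.
Quality carries through unchanged, so the simple form is an augmented third.

A3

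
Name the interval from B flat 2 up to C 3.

B to C spans two letter names (B-C) — that makes it a second of some quality.
Counting semitones, Bb2→C3 is 2, which is the major second.

major second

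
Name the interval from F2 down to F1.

perfect 8th

Descending from F2 to F1 is the same interval as ascending F1 to F2.
F to F is the same letter name, plus an octave — that makes it an octave of some quality.
Counting semitones, F1→F2 is 12, which is the perfect octave.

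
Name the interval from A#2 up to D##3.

augmented fourth

A to D spans four letter names (A-B-C-D), so the interval is some kind of fourth.
A#2 to D##3 spans 6 semitones — one semitone wider than the perfect fourth (5) — giving an augmented fourth.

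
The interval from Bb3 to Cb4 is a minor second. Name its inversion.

The rule of nine gives the new number: 9 − 2 = 7, so a second becomes a seventh.
The quality also flips — minor becomes major — giving a major seventh.

major seventh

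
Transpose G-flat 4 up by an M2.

A-flat 4

Two letter names up from G: A.
A major second is 2 semitones; 2 semitones up from Gb4 gives Ab4.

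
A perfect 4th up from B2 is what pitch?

E3

Counting four letter names up from B lands on E.
A perfect fourth spans 5 semitones, so from B2 the target pitch is E3.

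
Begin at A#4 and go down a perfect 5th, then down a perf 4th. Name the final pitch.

A#3

A perfect fifth down from A#4 is D#4.
A perfect fourth down from D#4 is A#3.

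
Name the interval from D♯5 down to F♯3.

Descending from D#5 to F#3 is the same interval as ascending F#3 to D#5.
F to D spans six letter names (F-G-A-B-C-D), plus an octave: a thirteenth.
The major thirteenth spans 21 semitones, and F#3 to D#5 is exactly 21 semitones — so this is a major thirteenth.
(Equivalently, a compound major sixth: a major sixth plus an octave.)

major thirteenth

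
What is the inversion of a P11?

perfect fifth

First reduce the compound perfect eleventh to its simple form, a perfect fourth.
The rule of nine gives the new number: 9 − 4 = 5, so a fourth becomes a fifth.
And perfect stays perfect under inversion, so we get a perfect fifth.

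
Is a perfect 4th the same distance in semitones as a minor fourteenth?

No

A perfect fourth is 5 semitones but a minor fourteenth is 22 semitones — different sizes.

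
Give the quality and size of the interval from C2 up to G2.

perfect 5th

C to G spans five letter names (C-D-E-F-G): a fifth.
C2 to G2 is 7 semitones, matching the perfect fifth exactly, so the quality is perfect.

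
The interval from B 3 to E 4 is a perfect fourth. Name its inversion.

The rule of nine gives the new number: 9 − 4 = 5, so a fourth becomes a fifth.
And perfect stays perfect under inversion, so we get a perfect fifth.

P5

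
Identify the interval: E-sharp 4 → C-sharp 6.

minor thirteenth

E to C spans six letter names (E-F-G-A-B-C), plus an octave, so the interval is some kind of thirteenth.
A major thirteenth would be 21 semitones, but E#4 to C#6 is 20 — one semitone narrower, making it a minor thirteenth.
(Equivalently, a compound minor sixth: a minor sixth plus an octave.)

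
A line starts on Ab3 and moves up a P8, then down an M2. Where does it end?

Gb4

Ab3 up a perfect octave → Ab4 (12 semitones).
Ab4 down a major second → Gb4 (2 semitones).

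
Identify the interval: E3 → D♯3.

Descending from E3 to D#3 is the same interval as ascending D#3 to E3.
D to E spans two letter names (D-E) — that makes it a second of some quality.
A major second would be 2 semitones, but D#3 to E3 is 1 — one semitone narrower, making it a minor second.

minor second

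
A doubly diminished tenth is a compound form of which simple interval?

doubly diminished third

Subtracting seven from the interval number removes an octave: 10 − 7 = 3.
So a doubly diminished tenth is an octave plus a doubly diminished third. The quality is unchanged.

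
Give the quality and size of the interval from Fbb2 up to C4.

AA12

F to C spans five letter names (F-G-A-B-C), plus an octave: a twelfth.
The perfect twelfth is 19 semitones; here we have 21, two semitones wider: doubly augmented.
(Equivalently, a compound doubly augmented fifth: a doubly augmented fifth plus an octave.)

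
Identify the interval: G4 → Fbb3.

Descending from G4 to Fbb3 is the same interval as ascending Fbb3 to G4.
F to G spans two letter names (F-G), plus an octave: a ninth.
Fbb3 to G4 spans 16 semitones — two semitones wider than the major ninth (14) — giving a doubly augmented ninth.
(Equivalently, a compound doubly augmented second: a doubly augmented second plus an octave.)

doubly augmented 9th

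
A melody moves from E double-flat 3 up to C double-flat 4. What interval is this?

E to C spans six letter names (E-F-G-A-B-C), so the interval is some kind of sixth.
At 8 semitones, Ebb3→Cbb4 falls one short of a major sixth: minor.

minor 6th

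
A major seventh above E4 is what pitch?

Seven letter names up from E: D.
A major seventh spans 11 semitones, so from E4 the target pitch is D#5.

D#5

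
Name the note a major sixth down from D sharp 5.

The sixth takes the letter from D down to F.
A major sixth spans 9 semitones, so from D#5 the target pitch is F#4.

F sharp 4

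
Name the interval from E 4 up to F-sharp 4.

E to F spans two letter names (E-F), so the interval is some kind of second.
E4 to F#4 is 2 semitones, matching the major second exactly, so the quality is major.

major 2nd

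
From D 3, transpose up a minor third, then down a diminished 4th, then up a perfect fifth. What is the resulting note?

G sharp 3

A minor third up from D3 is F3.
A diminished fourth down from F3 is C#3.
Up a perfect fifth from C#3: G#3 (7 semitones up).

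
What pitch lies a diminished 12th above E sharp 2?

The twelfth's letter: E up five letter names plus an octave → B.
Moving 18 semitones up from E#2 (the size of a diminished twelfth) reaches B3.

B 3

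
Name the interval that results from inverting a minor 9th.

First reduce the compound minor ninth to its simple form, a minor second.
Inverted interval numbers add to nine, so a second pairs with a seventh (2 + 7 = 9).
And minor becomes major under inversion, so we get a major seventh.

M7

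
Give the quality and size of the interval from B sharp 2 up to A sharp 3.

B to A spans seven letter names (B-C-D-E-F-G-A), so the interval is some kind of seventh.
B#2 to A#3 is 10 semitones, a half step short of the major seventh (11), so this is minor.

m7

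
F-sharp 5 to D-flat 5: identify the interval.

Descending from F#5 to Db5 is the same interval as ascending Db5 to F#5.
D to F spans three letter names (D-E-F) — that makes it a third of some quality.
Db5 to F#5 spans 5 semitones — one semitone wider than the major third (4) — giving an augmented third.

A3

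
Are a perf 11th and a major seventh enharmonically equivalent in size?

17 semitones (perfect eleventh) vs 11 semitones (major seventh): not equal.

No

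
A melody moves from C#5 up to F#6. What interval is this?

perfect eleventh

C to F spans four letter names (C-D-E-F), plus an octave — that makes it an eleventh of some quality.
Counting semitones, C#5→F#6 is 17, which is the perfect eleventh.
(Equivalently, a compound perfect fourth: a perfect fourth plus an octave.)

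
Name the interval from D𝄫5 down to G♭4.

Descending from Dbb5 to Gb4 is the same interval as ascending Gb4 to Dbb5.
G to D spans five letter names (G-A-B-C-D) — that makes it a fifth of some quality.
Gb4 to Dbb5 spans 6 semitones — one semitone narrower than the perfect fifth (7) — giving a diminished fifth.

diminished 5th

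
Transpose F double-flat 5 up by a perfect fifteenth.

F double-flat 7

For a fifteenth the letter name doesn't change: still F, two octaves up.
Moving 24 semitones up from Fbb5 (the size of a perfect fifteenth) reaches Fbb7.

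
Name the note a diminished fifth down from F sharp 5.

The fifth takes the letter from F down to B.
A diminished fifth is 6 semitones; 6 semitones down from F#5 gives B#4.

B sharp 4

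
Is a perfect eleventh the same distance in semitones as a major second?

A perfect eleventh spans 17 semitones; a major second spans 2 semitones. They differ by 15.

No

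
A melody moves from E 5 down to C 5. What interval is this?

major third

Descending from E5 to C5 is the same interval as ascending C5 to E5.
C to E spans three letter names (C-D-E): a third.
The major third spans 4 semitones, and C5 to E5 is exactly 4 semitones — so this is a major third.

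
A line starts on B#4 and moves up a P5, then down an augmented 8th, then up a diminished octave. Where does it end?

Up a perfect fifth from B#4: F##5 (7 semitones up).
Down an augmented octave from F##5: F#4 (13 semitones down).
A diminished octave up from F#4 is F5.

F5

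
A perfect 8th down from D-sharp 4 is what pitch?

An octave keeps the letter name D, an octave down from D.
A perfect octave is 12 semitones; 12 semitones down from D#4 gives D#3.

D-sharp 3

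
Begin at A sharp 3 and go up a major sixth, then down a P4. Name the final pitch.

A major sixth up from A#3 is F##4.
A perfect fourth down from F##4 is C##4.

C double-sharp 4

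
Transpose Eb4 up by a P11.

Ab5

Four letters up from E (plus an octave) reaches A.
Moving 17 semitones up from Eb4 (the size of a perfect eleventh) reaches Ab5.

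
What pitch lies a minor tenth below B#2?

G##1

Counting three letter names plus an octave down from B lands on G.
Moving 15 semitones down from B#2 (the size of a minor tenth) reaches G##1.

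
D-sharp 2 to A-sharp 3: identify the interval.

perfect twelfth

D to A spans five letter names (D-E-F-G-A), plus an octave, so the interval is some kind of twelfth.
Counting semitones, D#2→A#3 is 19, which is the perfect twelfth.
(Equivalently, a compound perfect fifth: a perfect fifth plus an octave.)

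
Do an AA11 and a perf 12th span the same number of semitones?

Yes

A doubly augmented eleventh = 19 semitones = a perfect twelfth; enharmonically equal.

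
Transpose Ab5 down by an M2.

Counting two letter names down from A lands on G.
Moving 2 semitones down from Ab5 (the size of a major second) reaches Gb5.

Gb5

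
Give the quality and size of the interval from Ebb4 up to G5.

augmented 10th

E to G spans three letter names (E-F-G), plus an octave: a tenth.
Ebb4 to G5 spans 17 semitones — one semitone wider than the major tenth (16) — giving an augmented tenth.
(Equivalently, a compound augmented third: an augmented third plus an octave.)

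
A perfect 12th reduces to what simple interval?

perfect fifth

Each octave removed subtracts seven from the number: 12 − 7 = 5.
So a perfect twelfth is an octave plus a perfect fifth. The quality is unchanged.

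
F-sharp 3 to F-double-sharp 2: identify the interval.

diminished 8th

Descending from F#3 to F##2 is the same interval as ascending F##2 to F#3.
F to F is the same letter name, plus an octave: an octave.
F##2 to F#3 spans 11 semitones — one semitone narrower than the perfect octave (12) — giving a diminished octave.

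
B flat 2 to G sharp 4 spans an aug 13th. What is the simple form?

Each octave removed subtracts seven from the number: 13 − 7 = 6.
Quality carries through unchanged, so the simple form is an augmented sixth.

augmented 6th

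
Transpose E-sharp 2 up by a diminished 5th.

B 2

Counting five letter names up from E lands on B.
A diminished fifth spans 6 semitones, so from E#2 the target pitch is B2.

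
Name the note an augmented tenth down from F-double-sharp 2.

The tenth's letter: F down three letter names plus an octave → D.
An augmented tenth spans 17 semitones, so from F##2 the target pitch is D1.

D 1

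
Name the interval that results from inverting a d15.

augmented unison

First reduce the compound diminished fifteenth to its simple form, a diminished octave.
Interval numbers invert to sum to nine: 8 + 1 = 9, so an octave inverts to a unison.
The quality also flips — diminished becomes augmented — giving an augmented unison.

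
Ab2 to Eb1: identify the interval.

Descending from Ab2 to Eb1 is the same interval as ascending Eb1 to Ab2.
E to A spans four letter names (E-F-G-A), plus an octave, so the interval is some kind of eleventh.
Counting semitones, Eb1→Ab2 is 17, which is the perfect eleventh.
(Equivalently, a compound perfect fourth: a perfect fourth plus an octave.)

perfect eleventh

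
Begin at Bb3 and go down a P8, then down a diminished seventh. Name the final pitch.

C#2

Down a perfect octave from Bb3: Bb2 (12 semitones down).
A diminished seventh down from Bb2 is C#2.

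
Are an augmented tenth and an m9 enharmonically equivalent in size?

An augmented tenth is 17 semitones but a minor ninth is 13 semitones — different sizes.

No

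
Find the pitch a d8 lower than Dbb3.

Db2

An octave keeps the letter name D, an octave down from D.
A diminished octave spans 11 semitones, so from Dbb3 the target pitch is Db2.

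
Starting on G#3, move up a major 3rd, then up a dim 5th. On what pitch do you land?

G#3 up a major third → B#3 (4 semitones).
Up a diminished fifth from B#3: F#4 (6 semitones up).

F#4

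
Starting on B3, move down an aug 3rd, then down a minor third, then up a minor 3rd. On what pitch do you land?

An augmented third down from B3 is Gb3.
Gb3 down a minor third → Eb3 (3 semitones).
Eb3 up a minor third → Gb3 (3 semitones).

Gb3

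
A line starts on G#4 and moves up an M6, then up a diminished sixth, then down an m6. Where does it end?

A major sixth up from G#4 is E#5.
Up a diminished sixth from E#5: C6 (7 semitones up).
A minor sixth down from C6 is E5.

E5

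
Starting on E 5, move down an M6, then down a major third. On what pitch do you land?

E5 down a major sixth → G4 (9 semitones).
G4 down a major third → Eb4 (4 semitones).

E flat 4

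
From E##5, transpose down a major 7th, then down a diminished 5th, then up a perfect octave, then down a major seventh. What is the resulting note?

C##4

Down a major seventh from E##5: F##4 (11 semitones down).
A diminished fifth down from F##4 is B##3.
A perfect octave up from B##3 is B##4.
Down a major seventh from B##4: C##4 (11 semitones down).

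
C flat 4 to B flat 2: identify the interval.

minor ninth

Descending from Cb4 to Bb2 is the same interval as ascending Bb2 to Cb4.
B to C spans two letter names (B-C), plus an octave: a ninth.
Bb2 to Cb4 is 13 semitones, a half step short of the major ninth (14), so this is minor.
(Equivalently, a compound minor second: a minor second plus an octave.)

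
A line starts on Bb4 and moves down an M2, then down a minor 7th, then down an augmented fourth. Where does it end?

Fb3

Bb4 down a major second → Ab4 (2 semitones).
Ab4 down a minor seventh → Bb3 (10 semitones).
Down an augmented fourth from Bb3: Fb3 (6 semitones down).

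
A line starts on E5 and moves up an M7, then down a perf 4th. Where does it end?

Up a major seventh from E5: D#6 (11 semitones up).
D#6 down a perfect fourth → A#5 (5 semitones).

A#5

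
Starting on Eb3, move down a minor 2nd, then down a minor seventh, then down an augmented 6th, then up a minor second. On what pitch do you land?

Abb1

Down a minor second from Eb3: D3 (1 semitone down).
D3 down a minor seventh → E2 (10 semitones).
Down an augmented sixth from E2: Gb1 (10 semitones down).
Up a minor second from Gb1: Abb1 (1 semitone up).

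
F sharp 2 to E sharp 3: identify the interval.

F to E spans seven letter names (F-G-A-B-C-D-E): a seventh.
The major seventh spans 11 semitones, and F#2 to E#3 is exactly 11 semitones — so this is a major seventh.

major 7th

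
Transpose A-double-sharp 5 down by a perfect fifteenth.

A-double-sharp 3

A fifteenth keeps the letter name A, two octaves down from A.
A perfect fifteenth spans 24 semitones, so from A##5 the target pitch is A##3.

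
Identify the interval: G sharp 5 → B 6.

G to B spans three letter names (G-A-B), plus an octave, so the interval is some kind of tenth.
A major tenth would be 16 semitones, but G#5 to B6 is 15 — one semitone narrower, making it a minor tenth.
(Equivalently, a compound minor third: a minor third plus an octave.)

m10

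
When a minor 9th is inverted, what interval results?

First reduce the compound minor ninth to its simple form, a minor second.
Inverted interval numbers add to nine, so a second pairs with a seventh (2 + 7 = 9).
Quality inverts too: minor becomes major. That makes the inversion a major seventh.

major 7th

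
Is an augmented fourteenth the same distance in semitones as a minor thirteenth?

No

An augmented fourteenth is 24 semitones but a minor thirteenth is 20 semitones — different sizes.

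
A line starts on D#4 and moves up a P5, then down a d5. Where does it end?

D##4

A perfect fifth up from D#4 is A#4.
A diminished fifth down from A#4 is D##4.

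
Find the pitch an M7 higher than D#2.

C##3

Seven letter names up from D: C.
A major seventh spans 11 semitones, so from D#2 the target pitch is C##3.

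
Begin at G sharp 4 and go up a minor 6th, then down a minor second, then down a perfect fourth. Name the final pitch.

A sharp 4

G#4 up a minor sixth → E5 (8 semitones).
A minor second down from E5 is D#5.
Down a perfect fourth from D#5: A#4 (5 semitones down).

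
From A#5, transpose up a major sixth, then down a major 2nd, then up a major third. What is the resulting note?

A#5 up a major sixth → F##6 (9 semitones).
A major second down from F##6 is E#6.
A major third up from E#6 is G##6.

G##6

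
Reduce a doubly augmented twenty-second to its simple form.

doubly augmented octave

Each octave removed subtracts seven from the number: 22 − 14 = 8.
Quality carries through unchanged, so the simple form is a doubly augmented octave.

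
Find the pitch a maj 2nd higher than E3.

The second takes the letter from E up to F.
Moving 2 semitones up from E3 (the size of a major second) reaches F#3.

F#3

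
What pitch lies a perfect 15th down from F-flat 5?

The letter stays F (same as the start), shifted two octaves down.
A perfect fifteenth is 24 semitones; 24 semitones down from Fb5 gives Fb3.

F-flat 3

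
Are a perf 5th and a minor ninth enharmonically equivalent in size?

A perfect fifth is 7 semitones but a minor ninth is 13 semitones — different sizes.

No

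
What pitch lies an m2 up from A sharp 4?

B 4

The second takes the letter from A up to B.
Moving 1 semitone up from A#4 (the size of a minor second) reaches B4.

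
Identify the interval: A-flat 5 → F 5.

Descending from Ab5 to F5 is the same interval as ascending F5 to Ab5.
F to A spans three letter names (F-G-A): a third.
A major third would be 4 semitones, but F5 to Ab5 is 3 — one semitone narrower, making it a minor third.

m3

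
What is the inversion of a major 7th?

The rule of nine gives the new number: 9 − 7 = 2, so a seventh becomes a second.
The quality also flips — major becomes minor — giving a minor second.

minor 2nd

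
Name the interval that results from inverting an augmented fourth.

Interval numbers invert to sum to nine: 4 + 5 = 9, so a fourth inverts to a fifth.
The quality also flips — augmented becomes diminished — giving a diminished fifth.

d5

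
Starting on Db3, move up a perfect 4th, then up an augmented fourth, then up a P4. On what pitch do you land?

F4

Up a perfect fourth from Db3: Gb3 (5 semitones up).
Gb3 up an augmented fourth → C4 (6 semitones).
C4 up a perfect fourth → F4 (5 semitones).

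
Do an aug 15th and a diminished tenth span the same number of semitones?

An augmented fifteenth is 25 semitones but a diminished tenth is 14 semitones — different sizes.

No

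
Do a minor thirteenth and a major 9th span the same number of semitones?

No

A minor thirteenth is 20 semitones but a major ninth is 14 semitones — different sizes.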